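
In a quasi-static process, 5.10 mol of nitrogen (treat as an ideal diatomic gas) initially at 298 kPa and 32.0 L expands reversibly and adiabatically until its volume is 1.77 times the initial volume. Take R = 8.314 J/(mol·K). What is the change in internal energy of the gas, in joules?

-4870 J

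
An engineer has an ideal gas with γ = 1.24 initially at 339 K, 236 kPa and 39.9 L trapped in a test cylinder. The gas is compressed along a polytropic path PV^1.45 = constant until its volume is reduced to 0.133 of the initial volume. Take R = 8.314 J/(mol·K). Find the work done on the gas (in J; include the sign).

n = P₁V₁/(RT₁) = 236×39.9/(8.314×339) = 3.34 mol.
Polytropic n=1.45: T₂ = T₁(V₁/V₂)^(n−1) = 339×(7.52)^0.45 = 840 K; P₂ = P₁(V₁/V₂)^n = 4400 kPa.
W = (P₁V₁−P₂V₂)/(n−1) = (236×39.9−4400×5.31)/0.45 = -30900 J.
Work done on the gas = −W_by = 30900 J.

30900 J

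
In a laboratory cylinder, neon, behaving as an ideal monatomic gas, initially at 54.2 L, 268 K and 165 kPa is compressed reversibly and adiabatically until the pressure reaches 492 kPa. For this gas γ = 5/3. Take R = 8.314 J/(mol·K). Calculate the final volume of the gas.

28.1 L

Adiabatic: T₂/T₁ = (P₂/P₁)^((γ−1)/γ) ⇒ T₂ = 268×(2.98)^0.400 = 415 K; V₂ = 28.1 L.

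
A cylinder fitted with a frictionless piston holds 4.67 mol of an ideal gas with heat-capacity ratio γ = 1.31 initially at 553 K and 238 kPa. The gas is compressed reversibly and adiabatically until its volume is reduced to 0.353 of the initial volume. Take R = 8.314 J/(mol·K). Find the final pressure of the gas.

V₁ = nRT₁/P₁ = 4.67×8.314×553/238 = 90.2 L.
Adiabatic: TV^(γ−1) = const ⇒ T₂ = 553×(2.83)^0.310 = 764 K; PV^γ = const ⇒ P₂ = 931 kPa.

931 kPa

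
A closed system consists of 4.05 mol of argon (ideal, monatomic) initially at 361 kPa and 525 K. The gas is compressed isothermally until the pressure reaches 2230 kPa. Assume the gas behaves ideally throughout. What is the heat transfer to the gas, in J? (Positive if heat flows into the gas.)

-32200 J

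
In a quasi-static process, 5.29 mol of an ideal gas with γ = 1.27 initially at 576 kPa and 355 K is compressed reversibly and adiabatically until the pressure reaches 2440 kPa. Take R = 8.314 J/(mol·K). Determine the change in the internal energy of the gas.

20800 J

V₁ = nRT₁/P₁ = 5.29×8.314×355/576 = 27.1 L.
Adiabatic: T₂/T₁ = (P₂/P₁)^((γ−1)/γ) ⇒ T₂ = 355×(4.24)^0.213 = 483 K; V₂ = 8.70 L.
For an ideal gas ΔU = nCvΔT with Cv = R/(γ−1) = 30.8 J/(mol·K).
ΔU = 5.29×30.8×(483−355) = 20800 J.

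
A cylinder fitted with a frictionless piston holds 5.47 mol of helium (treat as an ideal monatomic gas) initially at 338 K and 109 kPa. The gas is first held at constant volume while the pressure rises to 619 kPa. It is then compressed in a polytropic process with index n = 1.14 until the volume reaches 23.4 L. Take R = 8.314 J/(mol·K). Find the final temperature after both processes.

2470 K

V₁ = nRT₁/P₁ = 5.47×8.314×338/109 = 141 L.
Step 1 — Isochoric: V stays 141 L; P/T = const ⇒ T₂ = 1920 K, P₂ = 619 kPa.
W = 0 (no volume change).
ΔU = nCvΔT = 5.47×12.5×(1920−338) = 108000 J.
Q = ΔU = 108000 J.
State after step 1: P = 619 kPa, V = 141 L, T = 1920 K.
Step 2 — Polytropic n=1.14: T₂ = T₁(V₁/V₂)^(n−1) = 1920×(6.03)^0.14 = 2470 K; P₂ = P₁(V₁/V₂)^n = 4800 kPa.
W = (P₁V₁−P₂V₂)/(n−1) = (619×141−4800×23.4)/0.14 = -178000 J.
ΔU = nCvΔT = 5.47×12.5×(2470−1920) = 37400 J.
Q = ΔU + W = -141000 J.
Net over both steps: W = -178000 J, Q = -33000 J, ΔU = 145000 J.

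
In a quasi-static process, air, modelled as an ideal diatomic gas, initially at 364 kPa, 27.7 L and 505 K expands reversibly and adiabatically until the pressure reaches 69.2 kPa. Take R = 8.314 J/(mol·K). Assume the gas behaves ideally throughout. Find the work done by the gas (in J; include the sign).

n = P₁V₁/(RT₁) = 364×27.7/(8.314×505) = 2.40 mol.
Adiabatic: T₂/T₁ = (P₂/P₁)^((γ−1)/γ) ⇒ T₂ = 505×(0.190)^0.286 = 314 K; V₂ = 90.7 L.
ΔU = nCvΔT = 2.40×20.8×(314−505) = -9520 J.
Q = 0 for an adiabatic process, so W = −ΔU = 9520 J.

9520 J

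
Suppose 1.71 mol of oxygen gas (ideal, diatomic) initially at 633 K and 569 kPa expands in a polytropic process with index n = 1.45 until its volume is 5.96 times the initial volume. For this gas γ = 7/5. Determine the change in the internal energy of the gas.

-12400 J

V₁ = nRT₁/P₁ = 1.71×8.314×633/569 = 15.8 L.
Polytropic n=1.45: T₂ = T₁(V₁/V₂)^(n−1) = 633×(0.168)^0.45 = 283 K; P₂ = P₁(V₁/V₂)^n = 42.8 kPa.
For an ideal gas ΔU = nCvΔT with Cv = (5/2)R = 20.8 J/(mol·K).
ΔU = 1.71×20.8×(283−633) = -12400 J.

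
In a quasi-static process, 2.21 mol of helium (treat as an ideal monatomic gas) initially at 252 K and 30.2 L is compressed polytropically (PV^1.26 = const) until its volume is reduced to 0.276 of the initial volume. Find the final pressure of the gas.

P₁ = nRT₁/V₁ = 2.21×8.314×252/30.2 = 153 kPa.
Polytropic n=1.26: T₂ = T₁(V₁/V₂)^(n−1) = 252×(3.62)^0.26 = 352 K; P₂ = P₁(V₁/V₂)^n = 776 kPa.

776 kPa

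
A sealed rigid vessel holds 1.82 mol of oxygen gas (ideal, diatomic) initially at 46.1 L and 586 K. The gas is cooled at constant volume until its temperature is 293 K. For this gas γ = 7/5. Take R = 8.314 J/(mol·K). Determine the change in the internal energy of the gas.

P₁ = nRT₁/V₁ = 1.82×8.314×586/46.1 = 192 kPa.
Isochoric: V stays 46.1 L; P/T = const ⇒ T₂ = 293 K, P₂ = 96.2 kPa.
For an ideal gas ΔU = nCvΔT with Cv = (5/2)R = 20.8 J/(mol·K).
ΔU = 1.82×20.8×(293−586) = -11100 J.

-11100 J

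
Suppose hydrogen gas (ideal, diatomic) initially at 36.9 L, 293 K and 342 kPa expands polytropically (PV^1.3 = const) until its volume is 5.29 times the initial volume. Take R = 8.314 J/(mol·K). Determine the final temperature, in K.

178 K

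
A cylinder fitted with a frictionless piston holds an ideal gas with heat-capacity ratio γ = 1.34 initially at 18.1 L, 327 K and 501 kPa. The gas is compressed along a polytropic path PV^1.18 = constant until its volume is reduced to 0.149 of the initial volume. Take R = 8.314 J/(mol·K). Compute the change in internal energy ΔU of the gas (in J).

n = P₁V₁/(RT₁) = 501×18.1/(8.314×327) = 3.34 mol.
Polytropic n=1.18: T₂ = T₁(V₁/V₂)^(n−1) = 327×(6.71)^0.18 = 461 K; P₂ = P₁(V₁/V₂)^n = 4740 kPa.
For an ideal gas ΔU = nCvΔT with Cv = R/(γ−1) = 24.5 J/(mol·K).
ΔU = 3.34×24.5×(461−327) = 10900 J.

10900 J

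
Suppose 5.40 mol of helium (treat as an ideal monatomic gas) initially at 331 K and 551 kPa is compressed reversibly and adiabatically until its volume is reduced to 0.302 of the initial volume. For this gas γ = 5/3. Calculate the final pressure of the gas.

V₁ = nRT₁/P₁ = 5.40×8.314×331/551 = 27.0 L.
Adiabatic: TV^(γ−1) = const ⇒ T₂ = 331×(3.31)^0.667 = 735 K; PV^γ = const ⇒ P₂ = 4050 kPa.

4050 kPa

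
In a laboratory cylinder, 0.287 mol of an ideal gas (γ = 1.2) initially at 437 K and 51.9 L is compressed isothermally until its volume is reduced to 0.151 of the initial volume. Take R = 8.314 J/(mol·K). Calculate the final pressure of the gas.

133 kPa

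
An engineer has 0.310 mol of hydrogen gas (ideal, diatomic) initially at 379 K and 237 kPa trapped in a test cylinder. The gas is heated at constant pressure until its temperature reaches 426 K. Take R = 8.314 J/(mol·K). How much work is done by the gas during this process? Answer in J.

V₁ = nRT₁/P₁ = 0.310×8.314×379/237 = 4.12 L.
Isobaric: P stays 237 kPa; V/T = const ⇒ T₂ = 426 K, V₂ = 4.63 L.
W = PΔV = 237×(4.63−4.12) kPa·L = 121 J.

121 J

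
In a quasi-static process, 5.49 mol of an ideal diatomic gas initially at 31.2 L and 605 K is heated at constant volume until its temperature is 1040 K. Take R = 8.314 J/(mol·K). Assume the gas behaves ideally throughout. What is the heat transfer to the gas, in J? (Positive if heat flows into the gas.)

49600 J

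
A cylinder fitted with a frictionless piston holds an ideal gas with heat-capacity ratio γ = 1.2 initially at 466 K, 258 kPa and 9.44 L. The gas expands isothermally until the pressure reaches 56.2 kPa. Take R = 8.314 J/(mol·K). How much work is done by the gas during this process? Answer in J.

n = P₁V₁/(RT₁) = 258×9.44/(8.314×466) = 0.629 mol.
Isothermal: T stays 466 K; PV = const ⇒ V₂ = 43.3 L, P₂ = 56.2 kPa.
W = nRT ln(V₂/V₁) = 0.629×8.314×466×ln(4.59) = 3710 J.

3710 J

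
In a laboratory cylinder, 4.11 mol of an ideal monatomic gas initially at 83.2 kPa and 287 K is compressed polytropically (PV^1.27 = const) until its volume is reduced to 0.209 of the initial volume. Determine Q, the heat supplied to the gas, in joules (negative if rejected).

-11400 J

V₁ = nRT₁/P₁ = 4.11×8.314×287/83.2 = 118 L.
Polytropic n=1.27: T₂ = T₁(V₁/V₂)^(n−1) = 287×(4.78)^0.27 = 438 K; P₂ = P₁(V₁/V₂)^n = 607 kPa.
W = (P₁V₁−P₂V₂)/(n−1) = (83.2×118−607×24.6)/0.27 = -19100 J.
ΔU = nCvΔT = 4.11×12.5×(438−287) = 7740 J.
Q = ΔU + W = -11400 J.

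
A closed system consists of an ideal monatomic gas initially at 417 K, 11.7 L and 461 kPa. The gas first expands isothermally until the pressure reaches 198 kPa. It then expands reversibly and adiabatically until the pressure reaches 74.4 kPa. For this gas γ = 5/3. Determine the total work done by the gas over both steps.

n = P₁V₁/(RT₁) = 461×11.7/(8.314×417) = 1.56 mol.
Step 1 — Isothermal: T stays 417 K; PV = const ⇒ V₂ = 27.2 L, P₂ = 198 kPa.
ΔU = 0 (ideal gas, T constant).
W = nRT ln(V₂/V₁) = 1.56×8.314×417×ln(2.33) = 4560 J.
Q = ΔU + W = 4560 J.
State after step 1: P = 198 kPa, V = 27.2 L, T = 417 K.
Step 2 — Adiabatic: T₂/T₁ = (P₂/P₁)^((γ−1)/γ) ⇒ T₂ = 417×(0.376)^0.400 = 282 K; V₂ = 49.0 L.
ΔU = nCvΔT = 1.56×12.5×(282−417) = -2620 J.
Q = 0 for an adiabatic process, so W = −ΔU = 2620 J.
Net over both steps: W = 7180 J, Q = 4560 J, ΔU = -2620 J.

7180 J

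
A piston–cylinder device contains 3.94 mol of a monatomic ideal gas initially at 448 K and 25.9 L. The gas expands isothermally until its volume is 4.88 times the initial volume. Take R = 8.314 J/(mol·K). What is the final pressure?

116 kPa

P₁ = nRT₁/V₁ = 3.94×8.314×448/25.9 = 567 kPa.
Isothermal: T stays 448 K; PV = const ⇒ V₂ = 126 L, P₂ = 116 kPa.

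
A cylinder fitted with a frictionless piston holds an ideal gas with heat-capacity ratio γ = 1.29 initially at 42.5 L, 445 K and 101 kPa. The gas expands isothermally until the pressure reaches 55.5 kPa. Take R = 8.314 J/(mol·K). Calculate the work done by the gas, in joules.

n = P₁V₁/(RT₁) = 101×42.5/(8.314×445) = 1.16 mol.
Isothermal: T stays 445 K; PV = const ⇒ V₂ = 77.3 L, P₂ = 55.5 kPa.
W = nRT ln(V₂/V₁) = 1.16×8.314×445×ln(1.82) = 2570 J.

2570 J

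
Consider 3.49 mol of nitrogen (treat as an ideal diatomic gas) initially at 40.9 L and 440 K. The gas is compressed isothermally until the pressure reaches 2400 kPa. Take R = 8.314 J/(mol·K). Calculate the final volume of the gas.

5.32 L

P₁ = nRT₁/V₁ = 3.49×8.314×440/40.9 = 312 kPa.
Isothermal: T stays 440 K; PV = const ⇒ V₂ = 5.32 L, P₂ = 2400 kPa.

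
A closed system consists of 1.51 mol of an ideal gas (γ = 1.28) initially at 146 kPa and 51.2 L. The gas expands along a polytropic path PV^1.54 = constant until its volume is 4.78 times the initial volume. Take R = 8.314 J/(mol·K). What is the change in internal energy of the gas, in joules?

T₁ = P₁V₁/(nR) = 146×51.2/(1.51×8.314) = 595 K.
Polytropic n=1.54: T₂ = T₁(V₁/V₂)^(n−1) = 595×(0.209)^0.54 = 256 K; P₂ = P₁(V₁/V₂)^n = 13.1 kPa.
For an ideal gas ΔU = nCvΔT with Cv = R/(γ−1) = 29.7 J/(mol·K).
ΔU = 1.51×29.7×(256−595) = -15200 J.

-15200 J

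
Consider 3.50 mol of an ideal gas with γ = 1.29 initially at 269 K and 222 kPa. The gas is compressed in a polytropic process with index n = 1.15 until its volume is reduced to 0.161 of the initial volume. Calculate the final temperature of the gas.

354 K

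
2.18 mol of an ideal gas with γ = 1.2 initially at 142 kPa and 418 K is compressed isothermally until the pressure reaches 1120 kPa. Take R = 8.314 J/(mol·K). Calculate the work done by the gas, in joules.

-15600 J

V₁ = nRT₁/P₁ = 2.18×8.314×418/142 = 53.4 L.
Isothermal: T stays 418 K; PV = const ⇒ V₂ = 6.76 L, P₂ = 1120 kPa.
W = nRT ln(V₂/V₁) = 2.18×8.314×418×ln(0.127) = -15600 J.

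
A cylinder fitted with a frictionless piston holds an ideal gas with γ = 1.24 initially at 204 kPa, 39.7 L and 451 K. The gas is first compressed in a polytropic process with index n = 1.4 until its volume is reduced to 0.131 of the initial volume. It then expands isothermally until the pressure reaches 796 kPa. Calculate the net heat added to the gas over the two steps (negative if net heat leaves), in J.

44000 J

n = P₁V₁/(RT₁) = 204×39.7/(8.314×451) = 2.16 mol.
Step 1 — Polytropic n=1.4: T₂ = T₁(V₁/V₂)^(n−1) = 451×(7.63)^0.40 = 1020 K; P₂ = P₁(V₁/V₂)^n = 3510 kPa.
W = (P₁V₁−P₂V₂)/(n−1) = (204×39.7−3510×5.20)/0.40 = -25400 J.
ΔU = nCvΔT = 2.16×34.6×(1020−451) = 42300 J.
Q = ΔU + W = 16900 J.
State after step 1: P = 3510 kPa, V = 5.20 L, T = 1020 K.
Step 2 — Isothermal: T stays 1020 K; PV = const ⇒ V₂ = 22.9 L, P₂ = 796 kPa.
ΔU = 0 (ideal gas, T constant).
W = nRT ln(V₂/V₁) = 2.16×8.314×1020×ln(4.41) = 27100 J.
Q = ΔU + W = 27100 J.
Net over both steps: W = 1700 J, Q = 44000 J, ΔU = 42300 J.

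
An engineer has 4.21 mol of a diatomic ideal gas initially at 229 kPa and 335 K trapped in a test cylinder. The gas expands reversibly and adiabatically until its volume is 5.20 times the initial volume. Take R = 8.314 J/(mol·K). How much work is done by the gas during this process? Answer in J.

V₁ = nRT₁/P₁ = 4.21×8.314×335/229 = 51.2 L.
Adiabatic: TV^(γ−1) = const ⇒ T₂ = 335×(0.192)^0.400 = 173 K; PV^γ = const ⇒ P₂ = 22.8 kPa.
ΔU = nCvΔT = 4.21×20.8×(173−335) = -14200 J.
Q = 0 for an adiabatic process, so W = −ΔU = 14200 J.

14200 J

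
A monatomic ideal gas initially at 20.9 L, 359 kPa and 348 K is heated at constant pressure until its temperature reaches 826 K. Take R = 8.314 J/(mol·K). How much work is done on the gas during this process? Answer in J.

-10300 J

n = P₁V₁/(RT₁) = 359×20.9/(8.314×348) = 2.59 mol.
Isobaric: P stays 359 kPa; V/T = const ⇒ T₂ = 826 K, V₂ = 49.6 L.
W = PΔV = 359×(49.6−20.9) kPa·L = 10300 J.
Work done on the gas = −W_by = -10300 J.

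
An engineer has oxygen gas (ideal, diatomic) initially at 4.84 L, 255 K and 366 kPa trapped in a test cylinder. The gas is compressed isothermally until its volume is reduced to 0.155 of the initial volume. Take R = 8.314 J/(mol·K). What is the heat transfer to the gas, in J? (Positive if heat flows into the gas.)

-3300 J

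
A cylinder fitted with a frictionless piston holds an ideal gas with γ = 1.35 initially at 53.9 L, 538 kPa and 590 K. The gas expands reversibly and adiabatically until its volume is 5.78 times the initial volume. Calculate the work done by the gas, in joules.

38000 J

n = P₁V₁/(RT₁) = 538×53.9/(8.314×590) = 5.91 mol.
Adiabatic: TV^(γ−1) = const ⇒ T₂ = 590×(0.173)^0.350 = 319 K; PV^γ = const ⇒ P₂ = 50.4 kPa.
ΔU = nCvΔT = 5.91×23.8×(319−590) = -38000 J.
Q = 0 for an adiabatic process, so W = −ΔU = 38000 J.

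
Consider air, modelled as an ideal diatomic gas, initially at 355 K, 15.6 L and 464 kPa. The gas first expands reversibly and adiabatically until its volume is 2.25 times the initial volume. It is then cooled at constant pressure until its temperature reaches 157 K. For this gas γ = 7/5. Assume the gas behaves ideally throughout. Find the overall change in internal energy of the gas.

-10100 J

n = P₁V₁/(RT₁) = 464×15.6/(8.314×355) = 2.45 mol.
Step 1 — Adiabatic: TV^(γ−1) = const ⇒ T₂ = 355×(0.444)^0.400 = 257 K; PV^γ = const ⇒ P₂ = 149 kPa.
ΔU = nCvΔT = 2.45×20.8×(257−355) = -5010 J.
Q = 0 for an adiabatic process, so W = −ΔU = 5010 J.
State after step 1: P = 149 kPa, V = 35.1 L, T = 257 K.
Step 2 — Isobaric: P stays 149 kPa; V/T = const ⇒ T₂ = 157 K, V₂ = 21.5 L.
W = PΔV = 149×(21.5−35.1) kPa·L = -2030 J.
ΔU = nCvΔT = 2.45×20.8×(157−257) = -5080 J.
Q = ΔU + W = nCpΔT = -7110 J.
Net over both steps: W = 2980 J, Q = -7110 J, ΔU = -10100 J.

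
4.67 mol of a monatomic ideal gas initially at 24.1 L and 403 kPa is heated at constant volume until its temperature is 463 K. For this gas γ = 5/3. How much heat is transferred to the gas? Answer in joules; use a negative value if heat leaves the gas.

12400 J

T₁ = P₁V₁/(nR) = 403×24.1/(4.67×8.314) = 250 K.
Isochoric: V stays 24.1 L; P/T = const ⇒ T₂ = 463 K, P₂ = 746 kPa.
W = 0 (no volume change).
ΔU = nCvΔT = 4.67×12.5×(463−250) = 12400 J.
Q = ΔU = 12400 J.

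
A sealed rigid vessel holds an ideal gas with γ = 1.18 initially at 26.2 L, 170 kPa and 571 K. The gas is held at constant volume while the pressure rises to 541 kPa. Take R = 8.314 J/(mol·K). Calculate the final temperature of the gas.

Isochoric: V stays 26.2 L; P/T = const ⇒ T₂ = 1820 K, P₂ = 541 kPa.

1820 K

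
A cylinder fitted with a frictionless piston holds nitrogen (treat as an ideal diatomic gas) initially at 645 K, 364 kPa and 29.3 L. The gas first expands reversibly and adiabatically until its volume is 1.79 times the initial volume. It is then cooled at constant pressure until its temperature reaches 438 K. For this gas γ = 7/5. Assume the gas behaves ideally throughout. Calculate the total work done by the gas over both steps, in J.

4330 J

n = P₁V₁/(RT₁) = 364×29.3/(8.314×645) = 1.99 mol.
Step 1 — Adiabatic: TV^(γ−1) = const ⇒ T₂ = 645×(0.559)^0.400 = 511 K; PV^γ = const ⇒ P₂ = 161 kPa.
ΔU = nCvΔT = 1.99×20.8×(511−645) = -5540 J.
Q = 0 for an adiabatic process, so W = −ΔU = 5540 J.
State after step 1: P = 161 kPa, V = 52.4 L, T = 511 K.
Step 2 — Isobaric: P stays 161 kPa; V/T = const ⇒ T₂ = 438 K, V₂ = 45.0 L.
W = PΔV = 161×(45.0−52.4) kPa·L = -1210 J.
ΔU = nCvΔT = 1.99×20.8×(438−511) = -3020 J.
Q = ΔU + W = nCpΔT = -4220 J.
Net over both steps: W = 4330 J, Q = -4220 J, ΔU = -8560 J.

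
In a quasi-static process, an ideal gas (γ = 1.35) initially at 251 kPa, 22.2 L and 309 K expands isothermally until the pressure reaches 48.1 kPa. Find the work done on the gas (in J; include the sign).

n = P₁V₁/(RT₁) = 251×22.2/(8.314×309) = 2.17 mol.
Isothermal: T stays 309 K; PV = const ⇒ V₂ = 116 L, P₂ = 48.1 kPa.
W = nRT ln(V₂/V₁) = 2.17×8.314×309×ln(5.22) = 9210 J.
Work done on the gas = −W_by = -9210 J.

-9210 J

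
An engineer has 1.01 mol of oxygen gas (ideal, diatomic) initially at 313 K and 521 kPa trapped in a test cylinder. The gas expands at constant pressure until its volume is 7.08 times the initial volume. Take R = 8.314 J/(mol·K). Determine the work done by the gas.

V₁ = nRT₁/P₁ = 1.01×8.314×313/521 = 5.04 L.
Isobaric: P stays 521 kPa; V/T = const ⇒ T₂ = 2220 K, V₂ = 35.7 L.
W = PΔV = 521×(35.7−5.04) kPa·L = 16000 J.

16000 J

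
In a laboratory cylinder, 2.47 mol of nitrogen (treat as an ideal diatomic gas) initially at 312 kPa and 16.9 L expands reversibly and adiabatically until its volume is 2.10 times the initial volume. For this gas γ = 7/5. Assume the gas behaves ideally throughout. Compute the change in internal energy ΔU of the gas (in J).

T₁ = P₁V₁/(nR) = 312×16.9/(2.47×8.314) = 257 K.
Adiabatic: TV^(γ−1) = const ⇒ T₂ = 257×(0.476)^0.400 = 191 K; PV^γ = const ⇒ P₂ = 110 kPa.
For an ideal gas ΔU = nCvΔT with Cv = (5/2)R = 20.8 J/(mol·K).
ΔU = 2.47×20.8×(191−257) = -3380 J.

-3380 J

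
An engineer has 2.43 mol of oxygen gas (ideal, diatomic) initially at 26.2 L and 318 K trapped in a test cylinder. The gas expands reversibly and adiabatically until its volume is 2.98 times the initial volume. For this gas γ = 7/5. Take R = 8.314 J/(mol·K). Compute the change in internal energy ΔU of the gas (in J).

-5680 J

P₁ = nRT₁/V₁ = 2.43×8.314×318/26.2 = 245 kPa.
Adiabatic: TV^(γ−1) = const ⇒ T₂ = 318×(0.336)^0.400 = 205 K; PV^γ = const ⇒ P₂ = 53.2 kPa.
For an ideal gas ΔU = nCvΔT with Cv = (5/2)R = 20.8 J/(mol·K).
ΔU = 2.43×20.8×(205−318) = -5680 J.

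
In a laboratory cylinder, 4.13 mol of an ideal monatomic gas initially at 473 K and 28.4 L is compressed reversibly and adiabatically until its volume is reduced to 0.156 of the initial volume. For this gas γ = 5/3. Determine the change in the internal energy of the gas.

P₁ = nRT₁/V₁ = 4.13×8.314×473/28.4 = 572 kPa.
Adiabatic: TV^(γ−1) = const ⇒ T₂ = 473×(6.41)^0.667 = 1630 K; PV^γ = const ⇒ P₂ = 12700 kPa.
For an ideal gas ΔU = nCvΔT with Cv = (3/2)R = 12.5 J/(mol·K).
ΔU = 4.13×12.5×(1630−473) = 59700 J.

59700 J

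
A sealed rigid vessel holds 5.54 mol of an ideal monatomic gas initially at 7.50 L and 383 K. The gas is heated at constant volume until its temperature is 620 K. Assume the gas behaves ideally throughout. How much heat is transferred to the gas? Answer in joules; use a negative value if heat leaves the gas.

P₁ = nRT₁/V₁ = 5.54×8.314×383/7.50 = 2350 kPa.
Isochoric: V stays 7.50 L; P/T = const ⇒ T₂ = 620 K, P₂ = 3810 kPa.
W = 0 (no volume change).
ΔU = nCvΔT = 5.54×12.5×(620−383) = 16400 J.
Q = ΔU = 16400 J.

16400 J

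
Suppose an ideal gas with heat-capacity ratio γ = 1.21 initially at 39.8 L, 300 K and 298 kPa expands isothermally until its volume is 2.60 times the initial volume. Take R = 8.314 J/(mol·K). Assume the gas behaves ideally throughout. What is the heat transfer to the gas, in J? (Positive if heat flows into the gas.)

11300 J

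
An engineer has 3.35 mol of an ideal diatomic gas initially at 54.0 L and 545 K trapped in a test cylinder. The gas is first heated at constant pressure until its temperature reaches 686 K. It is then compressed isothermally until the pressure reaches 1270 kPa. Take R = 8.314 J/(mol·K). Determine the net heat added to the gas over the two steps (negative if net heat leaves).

P₁ = nRT₁/V₁ = 3.35×8.314×545/54.0 = 281 kPa.
Step 1 — Isobaric: P stays 281 kPa; V/T = const ⇒ T₂ = 686 K, V₂ = 68.0 L.
W = PΔV = 281×(68.0−54.0) kPa·L = 3930 J.
ΔU = nCvΔT = 3.35×20.8×(686−545) = 9820 J.
Q = ΔU + W = nCpΔT = 13700 J.
State after step 1: P = 281 kPa, V = 68.0 L, T = 686 K.
Step 2 — Isothermal: T stays 686 K; PV = const ⇒ V₂ = 15.0 L, P₂ = 1270 kPa.
ΔU = 0 (ideal gas, T constant).
W = nRT ln(V₂/V₁) = 3.35×8.314×686×ln(0.221) = -28800 J.
Q = ΔU + W = -28800 J.
Net over both steps: W = -24900 J, Q = -15100 J, ΔU = 9820 J.

-15100 J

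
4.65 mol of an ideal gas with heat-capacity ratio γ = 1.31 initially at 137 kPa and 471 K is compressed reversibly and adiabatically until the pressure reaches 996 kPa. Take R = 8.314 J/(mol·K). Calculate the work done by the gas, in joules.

-35200 J

V₁ = nRT₁/P₁ = 4.65×8.314×471/137 = 133 L.
Adiabatic: T₂/T₁ = (P₂/P₁)^((γ−1)/γ) ⇒ T₂ = 471×(7.27)^0.237 = 753 K; V₂ = 29.2 L.
ΔU = nCvΔT = 4.65×26.8×(753−471) = 35200 J.
Q = 0 for an adiabatic process, so W = −ΔU = -35200 J.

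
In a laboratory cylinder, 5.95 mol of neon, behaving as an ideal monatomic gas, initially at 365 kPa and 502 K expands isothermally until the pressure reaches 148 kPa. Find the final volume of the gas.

168 L

V₁ = nRT₁/P₁ = 5.95×8.314×502/365 = 68.0 L.
Isothermal: T stays 502 K; PV = const ⇒ V₂ = 168 L, P₂ = 148 kPa.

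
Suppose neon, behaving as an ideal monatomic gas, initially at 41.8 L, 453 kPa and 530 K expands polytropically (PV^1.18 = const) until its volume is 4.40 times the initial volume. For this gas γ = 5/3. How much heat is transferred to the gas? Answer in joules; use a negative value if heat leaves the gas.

18000 J

n = P₁V₁/(RT₁) = 453×41.8/(8.314×530) = 4.30 mol.
Polytropic n=1.18: T₂ = T₁(V₁/V₂)^(n−1) = 530×(0.227)^0.18 = 406 K; P₂ = P₁(V₁/V₂)^n = 78.9 kPa.
W = (P₁V₁−P₂V₂)/(n−1) = (453×41.8−78.9×184)/0.18 = 24600 J.
ΔU = nCvΔT = 4.30×12.5×(406−530) = -6650 J.
Q = ΔU + W = 18000 J.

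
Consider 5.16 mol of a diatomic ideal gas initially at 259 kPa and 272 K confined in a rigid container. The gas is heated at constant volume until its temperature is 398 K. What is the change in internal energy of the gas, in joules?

13500 J

V₁ = nRT₁/P₁ = 5.16×8.314×272/259 = 45.1 L.
Isochoric: V stays 45.1 L; P/T = const ⇒ T₂ = 398 K, P₂ = 379 kPa.
For an ideal gas ΔU = nCvΔT with Cv = (5/2)R = 20.8 J/(mol·K).
ΔU = 5.16×20.8×(398−272) = 13500 J.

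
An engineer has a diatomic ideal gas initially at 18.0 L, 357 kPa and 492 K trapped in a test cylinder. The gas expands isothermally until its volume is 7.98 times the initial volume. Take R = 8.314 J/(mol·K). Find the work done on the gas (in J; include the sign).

-13300 J

n = P₁V₁/(RT₁) = 357×18.0/(8.314×492) = 1.57 mol.
Isothermal: T stays 492 K; PV = const ⇒ V₂ = 144 L, P₂ = 44.7 kPa.
W = nRT ln(V₂/V₁) = 1.57×8.314×492×ln(7.98) = 13300 J.
Work done on the gas = −W_by = -13300 J.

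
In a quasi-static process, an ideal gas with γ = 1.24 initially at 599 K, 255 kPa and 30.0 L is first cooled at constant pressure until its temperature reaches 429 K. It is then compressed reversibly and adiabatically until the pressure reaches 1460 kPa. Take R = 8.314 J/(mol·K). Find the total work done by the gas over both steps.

n = P₁V₁/(RT₁) = 255×30.0/(8.314×599) = 1.54 mol.
Step 1 — Isobaric: P stays 255 kPa; V/T = const ⇒ T₂ = 429 K, V₂ = 21.5 L.
W = PΔV = 255×(21.5−30.0) kPa·L = -2170 J.
ΔU = nCvΔT = 1.54×34.6×(429−599) = -9050 J.
Q = ΔU + W = nCpΔT = -11200 J.
State after step 1: P = 255 kPa, V = 21.5 L, T = 429 K.
Step 2 — Adiabatic: T₂/T₁ = (P₂/P₁)^((γ−1)/γ) ⇒ T₂ = 429×(5.73)^0.194 = 601 K; V₂ = 5.26 L.
ΔU = nCvΔT = 1.54×34.6×(601−429) = 9170 J.
Q = 0 for an adiabatic process, so W = −ΔU = -9170 J.
Net over both steps: W = -11300 J, Q = -11200 J, ΔU = 125 J.

-11300 J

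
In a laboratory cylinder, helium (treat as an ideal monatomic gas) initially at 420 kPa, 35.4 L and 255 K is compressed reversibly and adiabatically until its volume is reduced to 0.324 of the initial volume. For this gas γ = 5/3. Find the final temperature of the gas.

541 K

Adiabatic: TV^(γ−1) = const ⇒ T₂ = 255×(3.09)^0.667 = 541 K; PV^γ = const ⇒ P₂ = 2750 kPa.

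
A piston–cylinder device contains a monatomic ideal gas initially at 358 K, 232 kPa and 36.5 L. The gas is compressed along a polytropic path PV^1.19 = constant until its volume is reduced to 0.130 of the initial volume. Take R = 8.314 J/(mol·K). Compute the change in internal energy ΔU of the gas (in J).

n = P₁V₁/(RT₁) = 232×36.5/(8.314×358) = 2.85 mol.
Polytropic n=1.19: T₂ = T₁(V₁/V₂)^(n−1) = 358×(7.69)^0.19 = 528 K; P₂ = P₁(V₁/V₂)^n = 2630 kPa.
For an ideal gas ΔU = nCvΔT with Cv = (3/2)R = 12.5 J/(mol·K).
ΔU = 2.85×12.5×(528−358) = 6010 J.

6010 J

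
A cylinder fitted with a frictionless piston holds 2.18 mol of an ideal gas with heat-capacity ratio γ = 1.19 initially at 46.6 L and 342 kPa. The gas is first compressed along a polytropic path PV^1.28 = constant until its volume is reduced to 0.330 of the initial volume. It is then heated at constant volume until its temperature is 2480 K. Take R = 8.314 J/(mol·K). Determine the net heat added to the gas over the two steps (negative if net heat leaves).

132000 J

T₁ = P₁V₁/(nR) = 342×46.6/(2.18×8.314) = 879 K.
Step 1 — Polytropic n=1.28: T₂ = T₁(V₁/V₂)^(n−1) = 879×(3.03)^0.28 = 1200 K; P₂ = P₁(V₁/V₂)^n = 1410 kPa.
W = (P₁V₁−P₂V₂)/(n−1) = (342×46.6−1410×15.4)/0.28 = -20700 J.
ΔU = nCvΔT = 2.18×43.8×(1200−879) = 30500 J.
Q = ΔU + W = 9810 J.
State after step 1: P = 1410 kPa, V = 15.4 L, T = 1200 K.
Step 2 — Isochoric: V stays 15.4 L; P/T = const ⇒ T₂ = 2480 K, P₂ = 2920 kPa.
W = 0 (no volume change).
ΔU = nCvΔT = 2.18×43.8×(2480−1200) = 122000 J.
Q = ΔU = 122000 J.
Net over both steps: W = -20700 J, Q = 132000 J, ΔU = 153000 J.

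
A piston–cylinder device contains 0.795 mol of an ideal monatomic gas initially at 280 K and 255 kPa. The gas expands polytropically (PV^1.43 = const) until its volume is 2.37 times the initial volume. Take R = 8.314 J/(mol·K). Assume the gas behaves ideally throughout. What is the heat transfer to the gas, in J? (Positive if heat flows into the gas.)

474 J

V₁ = nRT₁/P₁ = 0.795×8.314×280/255 = 7.26 L.
Polytropic n=1.43: T₂ = T₁(V₁/V₂)^(n−1) = 280×(0.422)^0.43 = 193 K; P₂ = P₁(V₁/V₂)^n = 74.2 kPa.
W = (P₁V₁−P₂V₂)/(n−1) = (255×7.26−74.2×17.2)/0.43 = 1330 J.
ΔU = nCvΔT = 0.795×12.5×(193−280) = -861 J.
Q = ΔU + W = 474 J.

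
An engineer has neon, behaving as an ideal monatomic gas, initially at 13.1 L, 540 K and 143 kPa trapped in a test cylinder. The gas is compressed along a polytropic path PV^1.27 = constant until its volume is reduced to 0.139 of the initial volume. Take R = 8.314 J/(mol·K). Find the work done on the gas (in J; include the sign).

n = P₁V₁/(RT₁) = 143×13.1/(8.314×540) = 0.417 mol.
Polytropic n=1.27: T₂ = T₁(V₁/V₂)^(n−1) = 540×(7.19)^0.27 = 920 K; P₂ = P₁(V₁/V₂)^n = 1750 kPa.
W = (P₁V₁−P₂V₂)/(n−1) = (143×13.1−1750×1.82)/0.27 = -4880 J.
Work done on the gas = −W_by = 4880 J.

4880 J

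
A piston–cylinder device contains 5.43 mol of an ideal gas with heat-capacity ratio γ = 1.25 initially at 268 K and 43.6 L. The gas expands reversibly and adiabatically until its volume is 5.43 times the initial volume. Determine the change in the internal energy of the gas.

P₁ = nRT₁/V₁ = 5.43×8.314×268/43.6 = 277 kPa.
Adiabatic: TV^(γ−1) = const ⇒ T₂ = 268×(0.184)^0.250 = 176 K; PV^γ = const ⇒ P₂ = 33.5 kPa.
For an ideal gas ΔU = nCvΔT with Cv = R/(γ−1) = 33.3 J/(mol·K).
ΔU = 5.43×33.3×(176−268) = -16700 J.

-16700 J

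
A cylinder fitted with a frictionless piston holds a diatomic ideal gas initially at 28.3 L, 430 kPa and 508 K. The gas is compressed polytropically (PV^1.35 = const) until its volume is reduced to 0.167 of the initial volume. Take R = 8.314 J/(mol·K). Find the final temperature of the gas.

Polytropic n=1.35: T₂ = T₁(V₁/V₂)^(n−1) = 508×(5.99)^0.35 = 950 K; P₂ = P₁(V₁/V₂)^n = 4820 kPa.

950 K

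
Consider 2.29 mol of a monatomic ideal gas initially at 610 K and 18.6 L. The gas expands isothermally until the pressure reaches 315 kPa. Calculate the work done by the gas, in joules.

P₁ = nRT₁/V₁ = 2.29×8.314×610/18.6 = 624 kPa.
Isothermal: T stays 610 K; PV = const ⇒ V₂ = 36.9 L, P₂ = 315 kPa.
W = nRT ln(V₂/V₁) = 2.29×8.314×610×ln(1.98) = 7950 J.

7950 J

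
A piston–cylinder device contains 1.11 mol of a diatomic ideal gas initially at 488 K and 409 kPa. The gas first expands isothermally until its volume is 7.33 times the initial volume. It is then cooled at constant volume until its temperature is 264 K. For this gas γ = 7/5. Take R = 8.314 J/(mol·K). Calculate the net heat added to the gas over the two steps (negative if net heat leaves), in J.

V₁ = nRT₁/P₁ = 1.11×8.314×488/409 = 11.0 L.
Step 1 — Isothermal: T stays 488 K; PV = const ⇒ V₂ = 80.7 L, P₂ = 55.8 kPa.
ΔU = 0 (ideal gas, T constant).
W = nRT ln(V₂/V₁) = 1.11×8.314×488×ln(7.33) = 8970 J.
Q = ΔU + W = 8970 J.
State after step 1: P = 55.8 kPa, V = 80.7 L, T = 488 K.
Step 2 — Isochoric: V stays 80.7 L; P/T = const ⇒ T₂ = 264 K, P₂ = 30.2 kPa.
W = 0 (no volume change).
ΔU = nCvΔT = 1.11×20.8×(264−488) = -5170 J.
Q = ΔU = -5170 J.
Net over both steps: W = 8970 J, Q = 3800 J, ΔU = -5170 J.

3800 J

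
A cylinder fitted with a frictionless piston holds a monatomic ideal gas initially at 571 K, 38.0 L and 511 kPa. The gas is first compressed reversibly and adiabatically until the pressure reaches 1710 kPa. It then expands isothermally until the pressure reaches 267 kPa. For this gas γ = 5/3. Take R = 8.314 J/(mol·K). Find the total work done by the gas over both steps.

n = P₁V₁/(RT₁) = 511×38.0/(8.314×571) = 4.09 mol.
Step 1 — Adiabatic: T₂/T₁ = (P₂/P₁)^((γ−1)/γ) ⇒ T₂ = 571×(3.35)^0.400 = 926 K; V₂ = 18.4 L.
ΔU = nCvΔT = 4.09×12.5×(926−571) = 18100 J.
Q = 0 for an adiabatic process, so W = −ΔU = -18100 J.
State after step 1: P = 1710 kPa, V = 18.4 L, T = 926 K.
Step 2 — Isothermal: T stays 926 K; PV = const ⇒ V₂ = 118 L, P₂ = 267 kPa.
ΔU = 0 (ideal gas, T constant).
W = nRT ln(V₂/V₁) = 4.09×8.314×926×ln(6.40) = 58500 J.
Q = ΔU + W = 58500 J.
Net over both steps: W = 40400 J, Q = 58500 J, ΔU = 18100 J.

40400 J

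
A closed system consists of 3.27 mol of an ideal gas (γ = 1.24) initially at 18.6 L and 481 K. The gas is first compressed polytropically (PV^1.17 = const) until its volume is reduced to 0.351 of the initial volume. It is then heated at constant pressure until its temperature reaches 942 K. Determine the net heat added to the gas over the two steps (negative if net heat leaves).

47200 J

P₁ = nRT₁/V₁ = 3.27×8.314×481/18.6 = 703 kPa.
Step 1 — Polytropic n=1.17: T₂ = T₁(V₁/V₂)^(n−1) = 481×(2.85)^0.17 = 575 K; P₂ = P₁(V₁/V₂)^n = 2390 kPa.
W = (P₁V₁−P₂V₂)/(n−1) = (703×18.6−2390×6.53)/0.17 = -15000 J.
ΔU = nCvΔT = 3.27×34.6×(575−481) = 10600 J.
Q = ΔU + W = -4370 J.
State after step 1: P = 2390 kPa, V = 6.53 L, T = 575 K.
Step 2 — Isobaric: P stays 2390 kPa; V/T = const ⇒ T₂ = 942 K, V₂ = 10.7 L.
W = PΔV = 2390×(10.7−6.53) kPa·L = 9990 J.
ΔU = nCvΔT = 3.27×34.6×(942−575) = 41600 J.
Q = ΔU + W = nCpΔT = 51600 J.
Net over both steps: W = -5000 J, Q = 47200 J, ΔU = 52200 J.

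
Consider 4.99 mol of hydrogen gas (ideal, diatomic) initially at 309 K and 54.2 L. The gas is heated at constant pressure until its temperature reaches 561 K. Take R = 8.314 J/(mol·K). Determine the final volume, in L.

98.4 L

P₁ = nRT₁/V₁ = 4.99×8.314×309/54.2 = 237 kPa.
Isobaric: P stays 237 kPa; V/T = const ⇒ T₂ = 561 K, V₂ = 98.4 L.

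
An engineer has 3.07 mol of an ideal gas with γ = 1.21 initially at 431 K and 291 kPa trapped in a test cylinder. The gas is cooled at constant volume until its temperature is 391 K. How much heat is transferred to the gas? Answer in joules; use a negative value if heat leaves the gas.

V₁ = nRT₁/P₁ = 3.07×8.314×431/291 = 37.8 L.
Isochoric: V stays 37.8 L; P/T = const ⇒ T₂ = 391 K, P₂ = 264 kPa.
W = 0 (no volume change).
ΔU = nCvΔT = 3.07×39.6×(391−431) = -4860 J.
Q = ΔU = -4860 J.

-4860 J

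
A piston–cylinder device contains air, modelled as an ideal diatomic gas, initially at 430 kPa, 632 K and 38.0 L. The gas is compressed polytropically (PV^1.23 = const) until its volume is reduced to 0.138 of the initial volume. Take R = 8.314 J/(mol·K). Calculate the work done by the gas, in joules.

-41000 J

n = P₁V₁/(RT₁) = 430×38.0/(8.314×632) = 3.11 mol.
Polytropic n=1.23: T₂ = T₁(V₁/V₂)^(n−1) = 632×(7.25)^0.23 = 997 K; P₂ = P₁(V₁/V₂)^n = 4910 kPa.
W = (P₁V₁−P₂V₂)/(n−1) = (430×38.0−4910×5.24)/0.23 = -41000 J.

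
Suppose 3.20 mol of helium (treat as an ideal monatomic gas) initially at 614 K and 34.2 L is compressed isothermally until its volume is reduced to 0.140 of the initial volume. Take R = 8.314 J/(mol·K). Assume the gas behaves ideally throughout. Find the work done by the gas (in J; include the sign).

-32100 J

P₁ = nRT₁/V₁ = 3.20×8.314×614/34.2 = 478 kPa.
Isothermal: T stays 614 K; PV = const ⇒ V₂ = 4.79 L, P₂ = 3410 kPa.
W = nRT ln(V₂/V₁) = 3.20×8.314×614×ln(0.140) = -32100 J.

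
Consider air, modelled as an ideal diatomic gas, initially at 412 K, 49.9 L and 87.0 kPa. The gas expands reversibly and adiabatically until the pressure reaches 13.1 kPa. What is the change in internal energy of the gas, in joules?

-4530 J

n = P₁V₁/(RT₁) = 87.0×49.9/(8.314×412) = 1.27 mol.
Adiabatic: T₂/T₁ = (P₂/P₁)^((γ−1)/γ) ⇒ T₂ = 412×(0.151)^0.286 = 240 K; V₂ = 193 L.
For an ideal gas ΔU = nCvΔT with Cv = (5/2)R = 20.8 J/(mol·K).
ΔU = 1.27×20.8×(240−412) = -4530 J.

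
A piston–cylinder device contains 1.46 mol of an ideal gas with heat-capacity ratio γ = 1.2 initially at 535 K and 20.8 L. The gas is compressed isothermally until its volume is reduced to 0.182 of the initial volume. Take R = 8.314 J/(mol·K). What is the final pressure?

1720 kPa

P₁ = nRT₁/V₁ = 1.46×8.314×535/20.8 = 312 kPa.
Isothermal: T stays 535 K; PV = const ⇒ V₂ = 3.79 L, P₂ = 1720 kPa.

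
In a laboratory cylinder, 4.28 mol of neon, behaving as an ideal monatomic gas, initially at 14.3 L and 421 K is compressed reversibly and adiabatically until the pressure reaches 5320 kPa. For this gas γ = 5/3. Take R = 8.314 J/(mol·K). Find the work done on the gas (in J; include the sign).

20600 J

P₁ = nRT₁/V₁ = 4.28×8.314×421/14.3 = 1050 kPa.
Adiabatic: T₂/T₁ = (P₂/P₁)^((γ−1)/γ) ⇒ T₂ = 421×(5.08)^0.400 = 806 K; V₂ = 5.39 L.
ΔU = nCvΔT = 4.28×12.5×(806−421) = 20600 J.
Q = 0 for an adiabatic process, so W = −ΔU = -20600 J.
Work done on the gas = −W_by = 20600 J.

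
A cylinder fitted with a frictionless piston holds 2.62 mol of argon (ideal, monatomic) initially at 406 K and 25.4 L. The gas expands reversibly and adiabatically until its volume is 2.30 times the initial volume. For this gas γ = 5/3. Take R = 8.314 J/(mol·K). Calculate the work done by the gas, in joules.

5650 J

P₁ = nRT₁/V₁ = 2.62×8.314×406/25.4 = 348 kPa.
Adiabatic: TV^(γ−1) = const ⇒ T₂ = 406×(0.435)^0.667 = 233 K; PV^γ = const ⇒ P₂ = 86.9 kPa.
ΔU = nCvΔT = 2.62×12.5×(233−406) = -5650 J.
Q = 0 for an adiabatic process, so W = −ΔU = 5650 J.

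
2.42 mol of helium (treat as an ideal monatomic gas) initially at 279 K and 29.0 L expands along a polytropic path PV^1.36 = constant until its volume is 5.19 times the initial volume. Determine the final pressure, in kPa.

P₁ = nRT₁/V₁ = 2.42×8.314×279/29.0 = 194 kPa.
Polytropic n=1.36: T₂ = T₁(V₁/V₂)^(n−1) = 279×(0.193)^0.36 = 154 K; P₂ = P₁(V₁/V₂)^n = 20.6 kPa.

20.6 kPa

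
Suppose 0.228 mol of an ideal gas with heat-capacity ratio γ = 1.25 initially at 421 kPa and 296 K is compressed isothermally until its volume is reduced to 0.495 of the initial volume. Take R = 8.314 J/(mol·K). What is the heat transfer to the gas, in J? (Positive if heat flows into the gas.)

-395 J

V₁ = nRT₁/P₁ = 0.228×8.314×296/421 = 1.33 L.
Isothermal: T stays 296 K; PV = const ⇒ V₂ = 0.660 L, P₂ = 851 kPa.
ΔU = 0 (ideal gas, T constant).
W = nRT ln(V₂/V₁) = 0.228×8.314×296×ln(0.495) = -395 J.
Q = ΔU + W = -395 J.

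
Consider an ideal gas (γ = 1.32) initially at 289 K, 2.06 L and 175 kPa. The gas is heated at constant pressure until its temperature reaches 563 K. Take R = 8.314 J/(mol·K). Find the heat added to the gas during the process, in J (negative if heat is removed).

n = P₁V₁/(RT₁) = 175×2.06/(8.314×289) = 0.150 mol.
Isobaric: P stays 175 kPa; V/T = const ⇒ T₂ = 563 K, V₂ = 4.01 L.
W = PΔV = 175×(4.01−2.06) kPa·L = 342 J.
ΔU = nCvΔT = 0.150×26.0×(563−289) = 1070 J.
Q = ΔU + W = nCpΔT = 1410 J.

1410 J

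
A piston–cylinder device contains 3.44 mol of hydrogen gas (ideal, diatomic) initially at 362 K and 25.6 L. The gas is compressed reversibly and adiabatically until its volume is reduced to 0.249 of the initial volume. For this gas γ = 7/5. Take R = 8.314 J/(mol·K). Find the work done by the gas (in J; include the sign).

P₁ = nRT₁/V₁ = 3.44×8.314×362/25.6 = 404 kPa.
Adiabatic: TV^(γ−1) = const ⇒ T₂ = 362×(4.02)^0.400 = 631 K; PV^γ = const ⇒ P₂ = 2830 kPa.
ΔU = nCvΔT = 3.44×20.8×(631−362) = 19300 J.
Q = 0 for an adiabatic process, so W = −ΔU = -19300 J.

-19300 J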